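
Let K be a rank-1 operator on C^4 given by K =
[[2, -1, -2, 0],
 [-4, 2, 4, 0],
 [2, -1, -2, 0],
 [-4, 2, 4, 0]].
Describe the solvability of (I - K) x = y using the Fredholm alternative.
(I - K) is invertible (det(I - K) = -1 ≠ 0), so for every y in C^4 the equation (I - K) x = y has a unique solution.

K has rank 1, so it is an outer product K = u v^T: every row of K is a multiple of one row vector. Reading off the entries, u = (-1, 2, -1, 2) and v = (-2, 1, 2, 0) (row i of K equals u_i·v^T). A rank-one matrix u v^T satisfies K u = u (v·u) and kills the (3)-dimensional subspace v^⊥, so its characteristic polynomial is lambda^3 (lambda - v·u) with v·u = tr K = 2. Hence the eigenvalues of I - K are 1 (multiplicity 3) and 1 - (2) = -1, so det(I - K) = -1. (Direct check: I - K =
[[-1, 1, 2, 0],
 [4, -1, -4, 0],
 [-2, 1, 3, 0],
 [4, -2, -4, 1]]
has determinant -1.) The finite-dimensional Fredholm alternative says: either (I - K) is invertible, or ker(I - K) ≠ {0} and then range(I - K) = ker((I - K)^*)^⊥, with dim ker(I - K) = dim ker((I - K)^*). Since det(I - K) ≠ 0, 1 is not an eigenvalue of K and ker(I - K) = {0}, so we are in the first case: for every y there is a unique x = (I - K)^(-1) y. Explicitly, by the Sherman–Morrison formula, (I - u v^T)^(-1) = I + u v^T/(1 - v·u), i.e. (I - K)^(-1) = I - K.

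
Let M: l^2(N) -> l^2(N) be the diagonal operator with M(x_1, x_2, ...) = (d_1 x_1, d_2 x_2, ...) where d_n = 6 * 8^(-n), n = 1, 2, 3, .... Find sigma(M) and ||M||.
sigma(M) = {6 * 8^(-n) : n ≥ 1} ∪ {0}; ||M|| = 3/4

A bounded diagonal operator on l^2 with diagonal entries d_n has spectrum equal to the closure of {d_n : n ≥ 1}: every d_n is an eigenvalue (with eigenvector e_n), so {d_n} ⊂ sigma(M); the spectrum is closed, so its closure is too; and for lambda not in the closure, (M - lambda I) has bounded inverse (the diagonal entries 1/(d_n - lambda) are bounded). For our sequence d_n = 6 * 8^(-n), n = 1, 2, 3, ...:
  - {d_n} = {6 * 8^(-n) : n ≥ 1}; the only limit point is 0
  - closure = {6 * 8^(-n) : n ≥ 1} ∪ {0}
For the norm: a diagonal operator has ||M|| = sup_n |d_n|. Here d_n = 6 * 8^(-n) is positive and decreasing, so sup_n |d_n| = d_1 = 6/8 = 3/4. So ||M|| = 3/4.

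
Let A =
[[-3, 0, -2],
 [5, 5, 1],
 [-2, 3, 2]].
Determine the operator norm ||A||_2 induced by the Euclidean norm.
||A||_2 ≈ 7.637 (= sqrt(largest eigenvalue of A^T A))

||A||_2 = sigma_max(A) = sqrt(lambda_max(A^T A)). Form the symmetric matrix M = A^T A =
[[38, 19, 7],
 [19, 34, 11],
 [7, 11, 9]].
Its characteristic polynomial (trace, sum of principal 2x2 minors, determinant of M give the coefficients) is
  p(λ) = det(λ I - M) = λ^3 - 81λ^2 + 1409λ - 5041.
No integer candidate from the rational root theorem (±divisors of 5041) is a root, so the roots are irrational. The cubic discriminant is Δ = 790130416 > 0, so there are three distinct real roots. p(4) = -637 and p(5) = 104 have opposite signs, so a root lies in (4, 5); Newton's method refines it to λ ≈ 4.848. p(17) = 416 and p(18) = -91 have opposite signs, so a root lies in (17, 18); Newton's method refines it to λ ≈ 17.8284. p(58) = -691 and p(59) = 1508 have opposite signs, so a root lies in (58, 59); Newton's method refines it to λ ≈ 58.3236. Check (Vieta): the three roots sum to 81, matching tr M = 81.
So the eigenvalues of A^T A are ≈ 4.848, 17.8284, 58.3236 (all ≥ 0, as they must be for A^T A). The largest is λ_max ≈ 58.3236, hence ||A||_2 = sqrt(λ_max) ≈ 7.637.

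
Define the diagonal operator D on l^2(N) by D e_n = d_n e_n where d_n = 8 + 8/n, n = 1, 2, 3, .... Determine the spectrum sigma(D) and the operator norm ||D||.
sigma(D) = {8 + 8/n : n ≥ 1} ∪ {8}; ||D|| = 16

A bounded diagonal operator on l^2 with diagonal entries d_n has spectrum equal to the closure of {d_n : n ≥ 1}: every d_n is an eigenvalue (with eigenvector e_n), so {d_n} ⊂ sigma(D); the spectrum is closed, so its closure is too; and for lambda not in the closure, (D - lambda I) has bounded inverse (the diagonal entries 1/(d_n - lambda) are bounded). For our sequence d_n = 8 + 8/n, n = 1, 2, 3, ...:
  - {d_n} = {8 + 8/n : n ≥ 1}; the only limit point is 8
  - closure = {8 + 8/n : n ≥ 1} ∪ {8}
For the norm: a diagonal operator has ||D|| = sup_n |d_n|. Here d_n = 8 + 8/n is positive and decreasing, so sup_n |d_n| = d_1 = 8 + 8 = 16. So ||D|| = 16.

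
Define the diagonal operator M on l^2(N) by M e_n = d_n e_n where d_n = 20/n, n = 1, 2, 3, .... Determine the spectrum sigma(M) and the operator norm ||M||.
sigma(M) = {20/n : n ≥ 1} ∪ {0}; ||M|| = 20

A bounded diagonal operator on l^2 with diagonal entries d_n has spectrum equal to the closure of {d_n : n ≥ 1}: every d_n is an eigenvalue (with eigenvector e_n), so {d_n} ⊂ sigma(M); the spectrum is closed, so its closure is too; and for lambda not in the closure, (M - lambda I) has bounded inverse (the diagonal entries 1/(d_n - lambda) are bounded). For our sequence d_n = 20/n, n = 1, 2, 3, ...:
  - {d_n} = {20/n : n ≥ 1}; the only limit point is 0
  - closure = {20/n : n ≥ 1} ∪ {0}
For the norm: a diagonal operator has ||M|| = sup_n |d_n|. Here d_n = 20/n is positive and decreasing, so sup_n |d_n| = d_1 = 20. So ||M|| = 20.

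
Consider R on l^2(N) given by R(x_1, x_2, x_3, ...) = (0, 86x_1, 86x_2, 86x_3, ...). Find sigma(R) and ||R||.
sigma(R) = closed disk {z in C : |z| ≤ 86}; ||R|| = 86

Note R = 86·U where U is the unit right shift (U x)_k = x_{k-1} (with x_0 := 0); so ||R|| = 86||U|| and sigma(R) = 86·sigma(U). ||R x||^2 = sum_{k≥1} |86x_k|^2 = 7396||x||^2, so ||R|| = 86 and sigma(R) ⊂ {|z| ≤ 86}. For any |lambda| < 86, the equation (R - lambda I) x = 0 forces x_1 = 0, then 86x_k = lambda x_{k+1} ⇒ x = 0, so R has no eigenvalues. But (R - lambda I) is not surjective for |lambda| < 86: solving (R - lambda I) x = e_1 would require x_n proportional to (lambda/86)^(-n), which is not in l^2. So every |lambda| < 86 lies in the residual spectrum. The boundary |lambda| = 86 is in the approximate point spectrum (the spectrum is closed). Hence sigma(R) is the closed disk of radius 86.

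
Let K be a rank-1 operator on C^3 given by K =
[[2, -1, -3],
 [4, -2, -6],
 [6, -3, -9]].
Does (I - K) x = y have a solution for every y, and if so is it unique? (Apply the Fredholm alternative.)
(I - K) is invertible (det(I - K) = 10 ≠ 0), so for every y in C^3 the equation (I - K) x = y has a unique solution.

K has rank 1, so it is an outer product K = u v^T: every row of K is a multiple of one row vector. Reading off the entries, u = (-1, -2, -3) and v = (-2, 1, 3) (row i of K equals u_i·v^T). A rank-one matrix u v^T satisfies K u = u (v·u) and kills the (2)-dimensional subspace v^⊥, so its characteristic polynomial is lambda^2 (lambda - v·u) with v·u = tr K = -9. Hence the eigenvalues of I - K are 1 (multiplicity 2) and 1 - (-9) = 10, so det(I - K) = 10. (Direct check: I - K =
[[-1, 1, 3],
 [-4, 3, 6],
 [-6, 3, 10]]
has determinant 10.) The finite-dimensional Fredholm alternative says: either (I - K) is invertible, or ker(I - K) ≠ {0} and then range(I - K) = ker((I - K)^*)^⊥, with dim ker(I - K) = dim ker((I - K)^*). Since det(I - K) ≠ 0, 1 is not an eigenvalue of K and ker(I - K) = {0}, so we are in the first case: for every y there is a unique x = (I - K)^(-1) y. Explicitly, by the Sherman–Morrison formula, (I - u v^T)^(-1) = I + u v^T/(1 - v·u), i.e. (I - K)^(-1) = I + K/(10).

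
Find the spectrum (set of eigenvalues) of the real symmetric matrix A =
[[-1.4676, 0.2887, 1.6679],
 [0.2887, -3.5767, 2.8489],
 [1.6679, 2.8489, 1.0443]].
sigma(A) ≈ {-5, -2, 3}

A is real symmetric, so its spectrum consists of real eigenvalues. Expanding the characteristic polynomial of the displayed matrix gives
  det(λ I - A) = p(λ) = λ^3 + (4)λ^2 + (-11)λ + (-30).
Solving p(λ) = 0 yields eigenvalues ≈ -5, -2, 3. (A is shown rounded to 4 decimals, so these recover the underlying integer eigenvalues to within that precision.)
Verification: the trace of A = -4 equals the sum of eigenvalues -4, and det(A) ≈ 29.9997 matches the eigenvalue product 30.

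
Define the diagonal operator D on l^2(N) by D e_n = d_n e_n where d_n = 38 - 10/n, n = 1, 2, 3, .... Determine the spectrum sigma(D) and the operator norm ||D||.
sigma(D) = {38 - 10/n : n ≥ 1} ∪ {38}; ||D|| = 38

A bounded diagonal operator on l^2 with diagonal entries d_n has spectrum equal to the closure of {d_n : n ≥ 1}: every d_n is an eigenvalue (with eigenvector e_n), so {d_n} ⊂ sigma(D); the spectrum is closed, so its closure is too; and for lambda not in the closure, (D - lambda I) has bounded inverse (the diagonal entries 1/(d_n - lambda) are bounded). For our sequence d_n = 38 - 10/n, n = 1, 2, 3, ...:
  - {d_n} = {38 - 10/n : n ≥ 1}; the only limit point is 38
  - closure = {38 - 10/n : n ≥ 1} ∪ {38}
For the norm: a diagonal operator has ||D|| = sup_n |d_n|. Here d_n = 38 - 10/n increases monotonically from d_1 = 28 toward 38, with all terms in [28, 38); so sup_n |d_n| = 38 (the supremum is the limit, not attained). So ||D|| = 38.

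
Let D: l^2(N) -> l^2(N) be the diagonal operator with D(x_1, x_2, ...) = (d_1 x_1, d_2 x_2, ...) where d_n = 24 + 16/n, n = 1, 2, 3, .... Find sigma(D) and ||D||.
sigma(D) = {24 + 16/n : n ≥ 1} ∪ {24}; ||D|| = 40

A bounded diagonal operator on l^2 with diagonal entries d_n has spectrum equal to the closure of {d_n : n ≥ 1}: every d_n is an eigenvalue (with eigenvector e_n), so {d_n} ⊂ sigma(D); the spectrum is closed, so its closure is too; and for lambda not in the closure, (D - lambda I) has bounded inverse (the diagonal entries 1/(d_n - lambda) are bounded). For our sequence d_n = 24 + 16/n, n = 1, 2, 3, ...:
  - {d_n} = {24 + 16/n : n ≥ 1}; the only limit point is 24
  - closure = {24 + 16/n : n ≥ 1} ∪ {24}
For the norm: a diagonal operator has ||D|| = sup_n |d_n|. Here d_n = 24 + 16/n is positive and decreasing, so sup_n |d_n| = d_1 = 24 + 16 = 40. So ||D|| = 40.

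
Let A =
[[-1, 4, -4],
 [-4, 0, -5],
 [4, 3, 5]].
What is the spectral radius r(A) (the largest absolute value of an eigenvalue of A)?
r(A) ≈ 6.2729

The eigenvalues of A are the roots of its characteristic polynomial. With M = A (coefficients from the trace, the sum of principal 2x2 minors, and det A):
  p(λ) = det(λ I - M) = λ^3 - 4λ^2 + 42λ - 33.
No integer candidate from the rational root theorem (±divisors of 33) is a root, so the roots are irrational. The cubic discriminant is Δ = -206187 < 0, so there is one real root and a complex-conjugate pair. p(0) = -33 and p(1) = 6 have opposite signs, so a root lies in (0, 1); Newton's method refines it to λ ≈ 0.8387. Dividing out (λ - (0.8387)) leaves approximately λ^2 - 3.1613λ + 39.3487. For λ^2 - 3.1613λ + 39.3487 the discriminant is -147.4008. It is negative, so the remaining roots are the complex-conjugate pair λ ≈ 1.5807 ± 6.0704i. Their product equals the constant term, so |λ|^2 ≈ 39.3487 and |λ| ≈ 6.2729.
Thus the eigenvalues (to 4 decimals) are 0.8387 (modulus 0.8387); 1.5807 ± 6.0704i (modulus 6.2729). The spectral radius is the largest modulus: r(A) ≈ 6.2729. (Cross-check: r(A) ≤ ||A||_2 ≈ 9.833; equality holds whenever A is normal, though it can also hold for some non-normal A.)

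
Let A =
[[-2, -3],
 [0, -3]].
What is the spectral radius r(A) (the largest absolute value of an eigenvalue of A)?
r(A) = 3

The eigenvalues of A are the roots of its characteristic polynomial. With M = A (coefficients from the trace and determinant):
  p(λ) = det(λ I - M) = λ^2 + 5λ + 6.
For λ^2 + 5λ + 6 the discriminant is 1. It is a perfect square (1^2), so the roots are rational: λ = (-5 ± 1)/2 = -2, -3.
Thus the eigenvalues (to 4 decimals) are -2 (modulus 2); -3 (modulus 3). The spectral radius is the largest modulus: r(A) = 3. (Cross-check: r(A) ≤ ||A||_2 ≈ 4.4966; equality holds whenever A is normal, though it can also hold for some non-normal A.)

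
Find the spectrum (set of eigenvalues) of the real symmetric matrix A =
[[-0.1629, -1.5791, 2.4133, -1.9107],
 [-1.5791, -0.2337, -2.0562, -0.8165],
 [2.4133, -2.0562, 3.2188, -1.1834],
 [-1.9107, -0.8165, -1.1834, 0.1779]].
sigma(A) ≈ {-3, -1, 1, 6}

A is real symmetric, so its spectrum consists of real eigenvalues. Expanding the characteristic polynomial of the displayed matrix gives
  det(λ I - A) = p(λ) = λ^4 + (-3)λ^3 + (-19)λ^2 + (3.0013)λ + (18).
Solving p(λ) = 0 yields eigenvalues ≈ -3, -1, 1, 6. (A is shown rounded to 4 decimals, so these recover the underlying integer eigenvalues to within that precision.)
Verification: the trace of A = 3 equals the sum of eigenvalues 3, and det(A) ≈ 18.0007 matches the eigenvalue product 18.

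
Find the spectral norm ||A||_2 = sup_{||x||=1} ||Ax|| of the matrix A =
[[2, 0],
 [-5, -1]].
||A||_2 = sqrt((30 + sqrt(884))/2) ≈ 5.465 (= sqrt(largest eigenvalue of A^T A))

||A||_2 = sigma_max(A) = sqrt(lambda_max(A^T A)). Form the symmetric matrix M = A^T A =
[[29, 5],
 [5, 1]].
Its characteristic polynomial (trace, determinant of M give the coefficients) is
  p(λ) = det(λ I - M) = λ^2 - 30λ + 4.
For λ^2 - 30λ + 4 the discriminant is 884. It is nonnegative but not a perfect square, so the roots are real and irrational: λ = (30 ± sqrt(884))/2 ≈ 29.8661, 0.1339.
So the eigenvalues of A^T A are ≈ 0.1339, 29.8661 (all ≥ 0, as they must be for A^T A). The largest is λ_max = (30 + sqrt(884))/2 ≈ 29.8661, hence ||A||_2 = sqrt(λ_max) = sqrt((30 + sqrt(884))/2) ≈ 5.465.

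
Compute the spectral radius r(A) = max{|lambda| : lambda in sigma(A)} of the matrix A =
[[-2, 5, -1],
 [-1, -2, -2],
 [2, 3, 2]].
r(A) ≈ 2.9265

The eigenvalues of A are the roots of its characteristic polynomial. With M = A (coefficients from the trace, the sum of principal 2x2 minors, and det A):
  p(λ) = det(λ I - M) = λ^3 + 2λ^2 + 9λ + 15.
No integer candidate from the rational root theorem (±divisors of 15) is a root, so the roots are irrational. The cubic discriminant is Δ = -4287 < 0, so there is one real root and a complex-conjugate pair. p(-2) = -3 and p(-1) = 7 have opposite signs, so a root lies in (-2, -1); Newton's method refines it to λ ≈ -1.7514. Dividing out (λ - (-1.7514)) leaves approximately λ^2 + 0.2486λ + 8.5646. For λ^2 + 0.2486λ + 8.5646 the discriminant is -34.1966. It is negative, so the remaining roots are the complex-conjugate pair λ ≈ -0.1243 ± 2.9239i. Their product equals the constant term, so |λ|^2 ≈ 8.5646 and |λ| ≈ 2.9265.
Thus the eigenvalues (to 4 decimals) are -1.7514 (modulus 1.7514); -0.1243 ± 2.9239i (modulus 2.9265). The spectral radius is the largest modulus: r(A) ≈ 2.9265. (Cross-check: r(A) ≤ ||A||_2 ≈ 6.2332; equality holds whenever A is normal, though it can also hold for some non-normal A.)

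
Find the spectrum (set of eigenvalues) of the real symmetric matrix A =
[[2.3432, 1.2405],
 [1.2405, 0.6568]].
sigma(A) ≈ {0, 3}

A is real symmetric, so its spectrum consists of real eigenvalues. Expanding the characteristic polynomial of the displayed matrix gives
  det(λ I - A) = p(λ) = λ^2 + (-3)λ + (0).
Solving p(λ) = 0 yields eigenvalues ≈ 0, 3. (A is shown rounded to 4 decimals, so these recover the underlying integer eigenvalues to within that precision.)
Verification: the trace of A = 3 equals the sum of eigenvalues 3, and det(A) ≈ 0.0002 matches the eigenvalue product 0.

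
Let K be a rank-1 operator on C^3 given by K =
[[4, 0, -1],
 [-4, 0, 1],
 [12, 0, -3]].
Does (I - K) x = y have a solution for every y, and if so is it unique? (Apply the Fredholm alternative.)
(I - K) is singular (det(I - K) = 0, i.e. 1 ∈ sigma(K)). (I - K) x = y is solvable iff y ⊥ ker((I - K)^*) = span{(4, 0, -1)}, i.e. iff 4y_1 - y_3 = 0. When solvable, the solutions are x = y + c·(1, -1, 3), c arbitrary (ker(I - K) = span{(1, -1, 3)}, dimension 1).

K has rank 1, so it is an outer product K = u v^T: every row of K is a multiple of one row vector. Reading off the entries, u = (1, -1, 3) and v = (4, 0, -1) (row i of K equals u_i·v^T). A rank-one matrix u v^T satisfies K u = u (v·u) and kills the (2)-dimensional subspace v^⊥, so its characteristic polynomial is lambda^2 (lambda - v·u) with v·u = tr K = 1. Hence the eigenvalues of I - K are 1 (multiplicity 2) and 1 - (1) = 0, so det(I - K) = 0. (Direct check: I - K =
[[-3, 0, 1],
 [4, 1, -1],
 [-12, 0, 4]]
has determinant 0.) So 1 is an eigenvalue of K and (I - K) is not invertible. The finite-dimensional Fredholm alternative says: either (I - K) is invertible, or ker(I - K) ≠ {0} and then range(I - K) = ker((I - K)^*)^⊥, with dim ker(I - K) = dim ker((I - K)^*). We are in the second case, so we need both kernels. Kernel of I - K: (I - K) u = u - u (v·u) = u - u = 0, so ker(I - K) = span{u} = span{(1, -1, 3)} (it is exactly 1-dimensional because rank(I - K) = 2). Kernel of the adjoint: K is real, so (I - K)^* = I - K^T = I - v u^T, and (I - v u^T) v = v - v (u·v) = 0; hence ker((I - K)^*) = span{v} = span{(4, 0, -1)}. Therefore (I - K) x = y is solvable iff <y, v> = 0, i.e. iff 4y_1 - y_3 = 0. When this holds, K y = u (v·y) = 0, so (I - K) y = y and x = y is a particular solution; the full solution set is the line x = y + c·u = y + c·(1, -1, 3), c ∈ C.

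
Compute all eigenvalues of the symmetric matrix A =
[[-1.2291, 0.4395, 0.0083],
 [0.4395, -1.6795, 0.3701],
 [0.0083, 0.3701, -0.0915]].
sigma(A) ≈ {-2, -1, 0}

A is real symmetric, so its spectrum consists of real eigenvalues. Expanding the characteristic polynomial of the displayed matrix gives
  det(λ I - A) = p(λ) = λ^3 + (3)λ^2 + (2)λ + (0).
Solving p(λ) = 0 yields eigenvalues ≈ -2, -1, 0. (A is shown rounded to 4 decimals, so these recover the underlying integer eigenvalues to within that precision.)
Verification: the trace of A = -3 equals the sum of eigenvalues -3, and det(A) ≈ -0.0000 matches the eigenvalue product 0.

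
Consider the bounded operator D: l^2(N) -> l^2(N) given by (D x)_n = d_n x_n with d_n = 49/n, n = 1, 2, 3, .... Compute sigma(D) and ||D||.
sigma(D) = {49/n : n ≥ 1} ∪ {0}; ||D|| = 49

A bounded diagonal operator on l^2 with diagonal entries d_n has spectrum equal to the closure of {d_n : n ≥ 1}: every d_n is an eigenvalue (with eigenvector e_n), so {d_n} ⊂ sigma(D); the spectrum is closed, so its closure is too; and for lambda not in the closure, (D - lambda I) has bounded inverse (the diagonal entries 1/(d_n - lambda) are bounded). For our sequence d_n = 49/n, n = 1, 2, 3, ...:
  - {d_n} = {49/n : n ≥ 1}; the only limit point is 0
  - closure = {49/n : n ≥ 1} ∪ {0}
For the norm: a diagonal operator has ||D|| = sup_n |d_n|. Here d_n = 49/n is positive and decreasing, so sup_n |d_n| = d_1 = 49. So ||D|| = 49.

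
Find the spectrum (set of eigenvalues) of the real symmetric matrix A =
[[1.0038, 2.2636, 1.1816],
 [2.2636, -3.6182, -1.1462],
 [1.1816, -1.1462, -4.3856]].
sigma(A) ≈ {-6, -3, 2}

A is real symmetric, so its spectrum consists of real eigenvalues. Expanding the characteristic polynomial of the displayed matrix gives
  det(λ I - A) = p(λ) = λ^3 + (7)λ^2 + (0)λ + (-36.0011).
Solving p(λ) = 0 yields eigenvalues ≈ -6, -3, 2. (A is shown rounded to 4 decimals, so these recover the underlying integer eigenvalues to within that precision.)
Verification: the trace of A = -7 equals the sum of eigenvalues -7, and det(A) ≈ 36.0011 matches the eigenvalue product 36.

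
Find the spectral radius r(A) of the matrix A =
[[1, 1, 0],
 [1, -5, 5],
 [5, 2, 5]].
r(A) ≈ 6.3204

The eigenvalues of A are the roots of its characteristic polynomial. With M = A (coefficients from the trace, the sum of principal 2x2 minors, and det A):
  p(λ) = det(λ I - M) = λ^3 - λ^2 - 36λ + 15.
No integer candidate from the rational root theorem (±divisors of 15) is a root, so the roots are irrational. The cubic discriminant is Δ = 191625 > 0, so there are three distinct real roots. p(-6) = -21 and p(-5) = 45 have opposite signs, so a root lies in (-6, -5); Newton's method refines it to λ ≈ -5.7342. p(0) = 15 and p(1) = -21 have opposite signs, so a root lies in (0, 1); Newton's method refines it to λ ≈ 0.4139. p(6) = -21 and p(7) = 57 have opposite signs, so a root lies in (6, 7); Newton's method refines it to λ ≈ 6.3204. Check (Vieta): the three roots sum to 1, matching tr M = 1.
Thus the eigenvalues (to 4 decimals) are -5.7342 (modulus 5.7342); 0.4139 (modulus 0.4139); 6.3204 (modulus 6.3204). The spectral radius is the largest modulus: r(A) ≈ 6.3204. (Cross-check: r(A) ≤ ||A||_2 ≈ 8.5229; equality holds whenever A is normal, though it can also hold for some non-normal A.)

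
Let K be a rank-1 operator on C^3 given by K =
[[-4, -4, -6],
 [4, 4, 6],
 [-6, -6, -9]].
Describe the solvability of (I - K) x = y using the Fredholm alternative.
(I - K) is invertible (det(I - K) = 10 ≠ 0), so for every y in C^3 the equation (I - K) x = y has a unique solution.

K has rank 1, so it is an outer product K = u v^T: every row of K is a multiple of one row vector. Reading off the entries, u = (-2, 2, -3) and v = (2, 2, 3) (row i of K equals u_i·v^T). A rank-one matrix u v^T satisfies K u = u (v·u) and kills the (2)-dimensional subspace v^⊥, so its characteristic polynomial is lambda^2 (lambda - v·u) with v·u = tr K = -9. Hence the eigenvalues of I - K are 1 (multiplicity 2) and 1 - (-9) = 10, so det(I - K) = 10. (Direct check: I - K =
[[5, 4, 6],
 [-4, -3, -6],
 [6, 6, 10]]
has determinant 10.) The finite-dimensional Fredholm alternative says: either (I - K) is invertible, or ker(I - K) ≠ {0} and then range(I - K) = ker((I - K)^*)^⊥, with dim ker(I - K) = dim ker((I - K)^*). Since det(I - K) ≠ 0, 1 is not an eigenvalue of K and ker(I - K) = {0}, so we are in the first case: for every y there is a unique x = (I - K)^(-1) y. Explicitly, by the Sherman–Morrison formula, (I - u v^T)^(-1) = I + u v^T/(1 - v·u), i.e. (I - K)^(-1) = I + K/(10).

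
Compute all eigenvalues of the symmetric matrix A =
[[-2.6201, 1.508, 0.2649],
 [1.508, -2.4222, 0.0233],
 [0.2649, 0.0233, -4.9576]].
sigma(A) ≈ {-5, -4, -1}

A is real symmetric, so its spectrum consists of real eigenvalues. Expanding the characteristic polynomial of the displayed matrix gives
  det(λ I - A) = p(λ) = λ^3 + (10)λ^2 + (29)λ + (20).
Solving p(λ) = 0 yields eigenvalues ≈ -5, -4, -1. (A is shown rounded to 4 decimals, so these recover the underlying integer eigenvalues to within that precision.)
Verification: the trace of A = -10 equals the sum of eigenvalues -10, and det(A) ≈ -19.9990 matches the eigenvalue product -20.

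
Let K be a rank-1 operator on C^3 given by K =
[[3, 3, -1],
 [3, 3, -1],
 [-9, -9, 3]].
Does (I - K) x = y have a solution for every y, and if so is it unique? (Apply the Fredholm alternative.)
(I - K) is invertible (det(I - K) = -8 ≠ 0), so for every y in C^3 the equation (I - K) x = y has a unique solution.

K has rank 1, so it is an outer product K = u v^T: every row of K is a multiple of one row vector. Reading off the entries, u = (-1, -1, 3) and v = (-3, -3, 1) (row i of K equals u_i·v^T). A rank-one matrix u v^T satisfies K u = u (v·u) and kills the (2)-dimensional subspace v^⊥, so its characteristic polynomial is lambda^2 (lambda - v·u) with v·u = tr K = 9. Hence the eigenvalues of I - K are 1 (multiplicity 2) and 1 - (9) = -8, so det(I - K) = -8. (Direct check: I - K =
[[-2, -3, 1],
 [-3, -2, 1],
 [9, 9, -2]]
has determinant -8.) The finite-dimensional Fredholm alternative says: either (I - K) is invertible, or ker(I - K) ≠ {0} and then range(I - K) = ker((I - K)^*)^⊥, with dim ker(I - K) = dim ker((I - K)^*). Since det(I - K) ≠ 0, 1 is not an eigenvalue of K and ker(I - K) = {0}, so we are in the first case: for every y there is a unique x = (I - K)^(-1) y. Explicitly, by the Sherman–Morrison formula, (I - u v^T)^(-1) = I + u v^T/(1 - v·u), i.e. (I - K)^(-1) = I + K/(-8).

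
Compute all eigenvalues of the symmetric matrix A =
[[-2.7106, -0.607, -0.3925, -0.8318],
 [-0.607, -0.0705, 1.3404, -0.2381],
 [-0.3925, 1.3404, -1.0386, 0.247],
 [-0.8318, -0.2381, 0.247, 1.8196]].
sigma(A) ≈ {-3, -2, 1, 2}

A is real symmetric, so its spectrum consists of real eigenvalues. Expanding the characteristic polynomial of the displayed matrix gives
  det(λ I - A) = p(λ) = λ^4 + (2)λ^3 + (-7)λ^2 + (-8)λ + (11.9988).
Solving p(λ) = 0 yields eigenvalues ≈ -3, -2, 1, 2. (A is shown rounded to 4 decimals, so these recover the underlying integer eigenvalues to within that precision.)
Verification: the trace of A = -2 equals the sum of eigenvalues -2, and det(A) ≈ 11.9988 matches the eigenvalue product 12.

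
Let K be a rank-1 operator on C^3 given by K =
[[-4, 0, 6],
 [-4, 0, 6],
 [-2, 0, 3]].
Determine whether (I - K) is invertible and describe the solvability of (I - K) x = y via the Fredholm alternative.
(I - K) is invertible (det(I - K) = 2 ≠ 0), so for every y in C^3 the equation (I - K) x = y has a unique solution.

K has rank 1, so it is an outer product K = u v^T: every row of K is a multiple of one row vector. Reading off the entries, u = (2, 2, 1) and v = (-2, 0, 3) (row i of K equals u_i·v^T). A rank-one matrix u v^T satisfies K u = u (v·u) and kills the (2)-dimensional subspace v^⊥, so its characteristic polynomial is lambda^2 (lambda - v·u) with v·u = tr K = -1. Hence the eigenvalues of I - K are 1 (multiplicity 2) and 1 - (-1) = 2, so det(I - K) = 2. (Direct check: I - K =
[[5, 0, -6],
 [4, 1, -6],
 [2, 0, -2]]
has determinant 2.) The finite-dimensional Fredholm alternative says: either (I - K) is invertible, or ker(I - K) ≠ {0} and then range(I - K) = ker((I - K)^*)^⊥, with dim ker(I - K) = dim ker((I - K)^*). Since det(I - K) ≠ 0, 1 is not an eigenvalue of K and ker(I - K) = {0}, so we are in the first case: for every y there is a unique x = (I - K)^(-1) y. Explicitly, by the Sherman–Morrison formula, (I - u v^T)^(-1) = I + u v^T/(1 - v·u), i.e. (I - K)^(-1) = I + K/(2).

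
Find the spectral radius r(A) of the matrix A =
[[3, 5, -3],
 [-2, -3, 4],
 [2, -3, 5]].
r(A) ≈ 3.6689

The eigenvalues of A are the roots of its characteristic polynomial. With M = A (coefficients from the trace, the sum of principal 2x2 minors, and det A):
  p(λ) = det(λ I - M) = λ^3 - 5λ^2 + 19λ - 45.
No integer candidate from the rational root theorem (±divisors of 45) is a root, so the roots are irrational. The cubic discriminant is Δ = -18636 < 0, so there is one real root and a complex-conjugate pair. p(3) = -6 and p(4) = 15 have opposite signs, so a root lies in (3, 4); Newton's method refines it to λ ≈ 3.3431. Dividing out (λ - (3.3431)) leaves approximately λ^2 - 1.6569λ + 13.4607. For λ^2 - 1.6569λ + 13.4607 the discriminant is -51.0975. It is negative, so the remaining roots are the complex-conjugate pair λ ≈ 0.8285 ± 3.5741i. Their product equals the constant term, so |λ|^2 ≈ 13.4607 and |λ| ≈ 3.6689.
Thus the eigenvalues (to 4 decimals) are 3.3431 (modulus 3.3431); 0.8285 ± 3.5741i (modulus 3.6689). The spectral radius is the largest modulus: r(A) ≈ 3.6689. (Cross-check: r(A) ≤ ||A||_2 ≈ 9.5811; equality holds whenever A is normal, though it can also hold for some non-normal A.)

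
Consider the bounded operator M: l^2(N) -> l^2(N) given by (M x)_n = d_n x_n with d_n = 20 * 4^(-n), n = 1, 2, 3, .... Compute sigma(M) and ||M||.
sigma(M) = {20 * 4^(-n) : n ≥ 1} ∪ {0}; ||M|| = 5

A bounded diagonal operator on l^2 with diagonal entries d_n has spectrum equal to the closure of {d_n : n ≥ 1}: every d_n is an eigenvalue (with eigenvector e_n), so {d_n} ⊂ sigma(M); the spectrum is closed, so its closure is too; and for lambda not in the closure, (M - lambda I) has bounded inverse (the diagonal entries 1/(d_n - lambda) are bounded). For our sequence d_n = 20 * 4^(-n), n = 1, 2, 3, ...:
  - {d_n} = {20 * 4^(-n) : n ≥ 1}; the only limit point is 0
  - closure = {20 * 4^(-n) : n ≥ 1} ∪ {0}
For the norm: a diagonal operator has ||M|| = sup_n |d_n|. Here d_n = 20 * 4^(-n) is positive and decreasing, so sup_n |d_n| = d_1 = 20/4 = 5. So ||M|| = 5.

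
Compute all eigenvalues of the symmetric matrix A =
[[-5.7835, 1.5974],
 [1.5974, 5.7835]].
sigma(A) ≈ {-6, 6}

A is real symmetric, so its spectrum consists of real eigenvalues. Expanding the characteristic polynomial of the displayed matrix gives
  det(λ I - A) = p(λ) = λ^2 + (0)λ + (-36).
Solving p(λ) = 0 yields eigenvalues ≈ -6, 6. (A is shown rounded to 4 decimals, so these recover the underlying integer eigenvalues to within that precision.)
Verification: the trace of A = 0 equals the sum of eigenvalues 0, and det(A) ≈ -36.0006 matches the eigenvalue product -36.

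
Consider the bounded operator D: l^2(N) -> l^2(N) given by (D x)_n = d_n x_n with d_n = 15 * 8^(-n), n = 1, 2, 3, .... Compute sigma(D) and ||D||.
sigma(D) = {15 * 8^(-n) : n ≥ 1} ∪ {0}; ||D|| = 15/8

A bounded diagonal operator on l^2 with diagonal entries d_n has spectrum equal to the closure of {d_n : n ≥ 1}: every d_n is an eigenvalue (with eigenvector e_n), so {d_n} ⊂ sigma(D); the spectrum is closed, so its closure is too; and for lambda not in the closure, (D - lambda I) has bounded inverse (the diagonal entries 1/(d_n - lambda) are bounded). For our sequence d_n = 15 * 8^(-n), n = 1, 2, 3, ...:
  - {d_n} = {15 * 8^(-n) : n ≥ 1}; the only limit point is 0
  - closure = {15 * 8^(-n) : n ≥ 1} ∪ {0}
For the norm: a diagonal operator has ||D|| = sup_n |d_n|. Here d_n = 15 * 8^(-n) is positive and decreasing, so sup_n |d_n| = d_1 = 15/8. So ||D|| = 15/8.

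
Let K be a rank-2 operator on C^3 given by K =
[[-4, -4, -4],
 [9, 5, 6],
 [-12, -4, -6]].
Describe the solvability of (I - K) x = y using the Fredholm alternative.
(I - K) is invertible (det(I - K) = -8 ≠ 0), so for every y in C^3 the equation (I - K) x = y has a unique solution.

K has rank 2 and factors as K = U V^T = u1 v1^T + u2 v2^T with u1 = (2, -3, 3), v1 = (-2, -2, -2), u2 = (0, -1, 2), v2 = (-3, 1, 0) (multiplying out reproduces the displayed K). The nonzero eigenvalues of U V^T coincide with those of the 2 x 2 matrix G = V^T U = [[v1·u1, v1·u2], [v2·u1, v2·u2]] = [[-4, -2], [-9, -1]], and by the Sylvester determinant identity det(I_3 - U V^T) = det(I_2 - V^T U) = det([[5, 2], [9, 2]]) = (5)(2) - (2)(9) = -8. (Direct check: I - K =
[[5, 4, 4],
 [-9, -4, -6],
 [12, 4, 7]]
has determinant -8.) The finite-dimensional Fredholm alternative says: either (I - K) is invertible, or ker(I - K) ≠ {0} and then range(I - K) = ker((I - K)^*)^⊥, with dim ker(I - K) = dim ker((I - K)^*). Since det(I - K) ≠ 0, 1 is not an eigenvalue of K and ker(I - K) = {0}, so we are in the first case: for every y there is a unique x = (I - K)^(-1) y. (Explicitly, by the Woodbury identity, (I - U V^T)^(-1) = I + U (I_2 - G)^(-1) V^T.)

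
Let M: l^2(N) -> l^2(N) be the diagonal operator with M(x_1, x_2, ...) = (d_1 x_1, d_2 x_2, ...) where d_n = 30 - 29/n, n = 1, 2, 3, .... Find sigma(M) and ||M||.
sigma(M) = {30 - 29/n : n ≥ 1} ∪ {30}; ||M|| = 30

A bounded diagonal operator on l^2 with diagonal entries d_n has spectrum equal to the closure of {d_n : n ≥ 1}: every d_n is an eigenvalue (with eigenvector e_n), so {d_n} ⊂ sigma(M); the spectrum is closed, so its closure is too; and for lambda not in the closure, (M - lambda I) has bounded inverse (the diagonal entries 1/(d_n - lambda) are bounded). For our sequence d_n = 30 - 29/n, n = 1, 2, 3, ...:
  - {d_n} = {30 - 29/n : n ≥ 1}; the only limit point is 30
  - closure = {30 - 29/n : n ≥ 1} ∪ {30}
For the norm: a diagonal operator has ||M|| = sup_n |d_n|. Here d_n = 30 - 29/n increases monotonically from d_1 = 1 toward 30, with all terms in [1, 30); so sup_n |d_n| = 30 (the supremum is the limit, not attained). So ||M|| = 30.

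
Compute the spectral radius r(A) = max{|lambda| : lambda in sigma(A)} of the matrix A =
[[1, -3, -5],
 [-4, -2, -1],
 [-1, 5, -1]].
r(A) ≈ 5.1877

The eigenvalues of A are the roots of its characteristic polynomial. With M = A (coefficients from the trace, the sum of principal 2x2 minors, and det A):
  p(λ) = det(λ I - M) = λ^3 + 2λ^2 - 13λ - 126.
No integer candidate from the rational root theorem (±divisors of 126) is a root, so the roots are irrational. The cubic discriminant is Δ = -356188 < 0, so there is one real root and a complex-conjugate pair. p(5) = -16 and p(6) = 84 have opposite signs, so a root lies in (5, 6); Newton's method refines it to λ ≈ 5.1877. Dividing out (λ - (5.1877)) leaves approximately λ^2 + 7.1877λ + 24.2881. For λ^2 + 7.1877λ + 24.2881 the discriminant is -45.4887. It is negative, so the remaining roots are the complex-conjugate pair λ ≈ -3.5939 ± 3.3723i. Their product equals the constant term, so |λ|^2 ≈ 24.2881 and |λ| ≈ 4.9283.
Thus the eigenvalues (to 4 decimals) are 5.1877 (modulus 5.1877); -3.5939 ± 3.3723i (modulus 4.9283). The spectral radius is the largest modulus: r(A) ≈ 5.1877. (Cross-check: r(A) ≤ ||A||_2 ≈ 6.7602; equality holds whenever A is normal, though it can also hold for some non-normal A.)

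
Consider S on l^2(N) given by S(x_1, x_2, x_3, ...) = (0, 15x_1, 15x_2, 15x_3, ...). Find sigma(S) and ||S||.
sigma(S) = closed disk {z in C : |z| ≤ 15}; ||S|| = 15

Note S = 15·U where U is the unit right shift (U x)_k = x_{k-1} (with x_0 := 0); so ||S|| = 15||U|| and sigma(S) = 15·sigma(U). ||S x||^2 = sum_{k≥1} |15x_k|^2 = 225||x||^2, so ||S|| = 15 and sigma(S) ⊂ {|z| ≤ 15}. For any |lambda| < 15, the equation (S - lambda I) x = 0 forces x_1 = 0, then 15x_k = lambda x_{k+1} ⇒ x = 0, so S has no eigenvalues. But (S - lambda I) is not surjective for |lambda| < 15: solving (S - lambda I) x = e_1 would require x_n proportional to (lambda/15)^(-n), which is not in l^2. So every |lambda| < 15 lies in the residual spectrum. The boundary |lambda| = 15 is in the approximate point spectrum (the spectrum is closed). Hence sigma(S) is the closed disk of radius 15.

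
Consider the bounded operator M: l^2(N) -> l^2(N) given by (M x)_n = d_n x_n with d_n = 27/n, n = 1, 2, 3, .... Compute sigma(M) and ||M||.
sigma(M) = {27/n : n ≥ 1} ∪ {0}; ||M|| = 27

A bounded diagonal operator on l^2 with diagonal entries d_n has spectrum equal to the closure of {d_n : n ≥ 1}: every d_n is an eigenvalue (with eigenvector e_n), so {d_n} ⊂ sigma(M); the spectrum is closed, so its closure is too; and for lambda not in the closure, (M - lambda I) has bounded inverse (the diagonal entries 1/(d_n - lambda) are bounded). For our sequence d_n = 27/n, n = 1, 2, 3, ...:
  - {d_n} = {27/n : n ≥ 1}; the only limit point is 0
  - closure = {27/n : n ≥ 1} ∪ {0}
For the norm: a diagonal operator has ||M|| = sup_n |d_n|. Here d_n = 27/n is positive and decreasing, so sup_n |d_n| = d_1 = 27. So ||M|| = 27.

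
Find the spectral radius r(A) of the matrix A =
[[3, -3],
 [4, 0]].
r(A) = sqrt(12) ≈ 3.4641

The eigenvalues of A are the roots of its characteristic polynomial. With M = A (coefficients from the trace and determinant):
  p(λ) = det(λ I - M) = λ^2 - 3λ + 12.
For λ^2 - 3λ + 12 the discriminant is -39. It is negative, so the roots are the complex-conjugate pair λ = 3/2 ± (sqrt(39)/2) i ≈ 1.5 ± 3.1225i. For a conjugate pair the product of the roots equals the constant term, so |λ|^2 = 12 and |λ| = sqrt(12) ≈ 3.4641.
Thus the eigenvalues (to 4 decimals) are 1.5 ± 3.1225i (modulus 3.4641). The spectral radius is the largest modulus: r(A) = sqrt(12) ≈ 3.4641. (Cross-check: r(A) ≤ ||A||_2 ≈ 5.389; equality holds whenever A is normal, though it can also hold for some non-normal A.)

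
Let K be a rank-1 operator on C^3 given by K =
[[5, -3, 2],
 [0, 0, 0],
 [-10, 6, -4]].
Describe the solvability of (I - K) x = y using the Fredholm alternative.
(I - K) is singular (det(I - K) = 0, i.e. 1 ∈ sigma(K)). (I - K) x = y is solvable iff y ⊥ ker((I - K)^*) = span{(5, -3, 2)}, i.e. iff 5y_1 - 3y_2 + 2y_3 = 0. When solvable, the solutions are x = y + c·(1, 0, -2), c arbitrary (ker(I - K) = span{(1, 0, -2)}, dimension 1).

K has rank 1, so it is an outer product K = u v^T: every row of K is a multiple of one row vector. Reading off the entries, u = (1, 0, -2) and v = (5, -3, 2) (row i of K equals u_i·v^T). A rank-one matrix u v^T satisfies K u = u (v·u) and kills the (2)-dimensional subspace v^⊥, so its characteristic polynomial is lambda^2 (lambda - v·u) with v·u = tr K = 1. Hence the eigenvalues of I - K are 1 (multiplicity 2) and 1 - (1) = 0, so det(I - K) = 0. (Direct check: I - K =
[[-4, 3, -2],
 [0, 1, 0],
 [10, -6, 5]]
has determinant 0.) So 1 is an eigenvalue of K and (I - K) is not invertible. The finite-dimensional Fredholm alternative says: either (I - K) is invertible, or ker(I - K) ≠ {0} and then range(I - K) = ker((I - K)^*)^⊥, with dim ker(I - K) = dim ker((I - K)^*). We are in the second case, so we need both kernels. Kernel of I - K: (I - K) u = u - u (v·u) = u - u = 0, so ker(I - K) = span{u} = span{(1, 0, -2)} (it is exactly 1-dimensional because rank(I - K) = 2). Kernel of the adjoint: K is real, so (I - K)^* = I - K^T = I - v u^T, and (I - v u^T) v = v - v (u·v) = 0; hence ker((I - K)^*) = span{v} = span{(5, -3, 2)}. Therefore (I - K) x = y is solvable iff <y, v> = 0, i.e. iff 5y_1 - 3y_2 + 2y_3 = 0. When this holds, K y = u (v·y) = 0, so (I - K) y = y and x = y is a particular solution; the full solution set is the line x = y + c·u = y + c·(1, 0, -2), c ∈ C.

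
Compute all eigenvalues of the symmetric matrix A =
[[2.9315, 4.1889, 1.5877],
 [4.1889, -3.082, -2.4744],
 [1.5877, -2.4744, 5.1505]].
sigma(A) ≈ {-6, 5, 6}

A is real symmetric, so its spectrum consists of real eigenvalues. Expanding the characteristic polynomial of the displayed matrix gives
  det(λ I - A) = p(λ) = λ^3 + (-5)λ^2 + (-36)λ + (180.0019).
Solving p(λ) = 0 yields eigenvalues ≈ -6, 5, 6. (A is shown rounded to 4 decimals, so these recover the underlying integer eigenvalues to within that precision.)
Verification: the trace of A = 5 equals the sum of eigenvalues 5, and det(A) ≈ -180.0019 matches the eigenvalue product -180.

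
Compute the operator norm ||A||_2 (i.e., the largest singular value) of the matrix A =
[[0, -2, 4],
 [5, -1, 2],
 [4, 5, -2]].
||A||_2 ≈ 7.4593 (= sqrt(largest eigenvalue of A^T A))

||A||_2 = sigma_max(A) = sqrt(lambda_max(A^T A)). Form the symmetric matrix M = A^T A =
[[41, 15, 2],
 [15, 30, -20],
 [2, -20, 24]].
Its characteristic polynomial (trace, sum of principal 2x2 minors, determinant of M give the coefficients) is
  p(λ) = det(λ I - M) = λ^3 - 95λ^2 + 2305λ - 6400.
No integer candidate from the rational root theorem (±divisors of 6400) is a root, so the roots are irrational. The cubic discriminant is Δ = 1135160125 > 0, so there are three distinct real roots. p(3) = -313 and p(4) = 1364 have opposite signs, so a root lies in (3, 4); Newton's method refines it to λ ≈ 3.1792. p(36) = 116 and p(37) = -517 have opposite signs, so a root lies in (36, 37); Newton's method refines it to λ ≈ 36.1799. p(55) = -625 and p(56) = 376 have opposite signs, so a root lies in (55, 56); Newton's method refines it to λ ≈ 55.6408. Check (Vieta): the three roots sum to 95, matching tr M = 95.
So the eigenvalues of A^T A are ≈ 3.1792, 36.1799, 55.6408 (all ≥ 0, as they must be for A^T A). The largest is λ_max ≈ 55.6408, hence ||A||_2 = sqrt(λ_max) ≈ 7.4593.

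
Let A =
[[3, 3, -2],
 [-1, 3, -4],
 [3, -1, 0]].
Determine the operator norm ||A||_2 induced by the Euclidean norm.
||A||_2 ≈ 6.1771 (= sqrt(largest eigenvalue of A^T A))

||A||_2 = sigma_max(A) = sqrt(lambda_max(A^T A)). Form the symmetric matrix M = A^T A =
[[19, 3, -2],
 [3, 19, -18],
 [-2, -18, 20]].
Its characteristic polynomial (trace, sum of principal 2x2 minors, determinant of M give the coefficients) is
  p(λ) = det(λ I - M) = λ^3 - 58λ^2 + 784λ - 1024.
No integer candidate from the rational root theorem (±divisors of 1024) is a root, so the roots are irrational. The cubic discriminant is Δ = 150791168 > 0, so there are three distinct real roots. p(1) = -297 and p(2) = 320 have opposite signs, so a root lies in (1, 2); Newton's method refines it to λ ≈ 1.4598. p(18) = 128 and p(19) = -207 have opposite signs, so a root lies in (18, 19); Newton's method refines it to λ ≈ 18.3839. p(38) = -112 and p(39) = 653 have opposite signs, so a root lies in (38, 39); Newton's method refines it to λ ≈ 38.1563. Check (Vieta): the three roots sum to 58, matching tr M = 58.
So the eigenvalues of A^T A are ≈ 1.4598, 18.3839, 38.1563 (all ≥ 0, as they must be for A^T A). The largest is λ_max ≈ 38.1563, hence ||A||_2 = sqrt(λ_max) ≈ 6.1771.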